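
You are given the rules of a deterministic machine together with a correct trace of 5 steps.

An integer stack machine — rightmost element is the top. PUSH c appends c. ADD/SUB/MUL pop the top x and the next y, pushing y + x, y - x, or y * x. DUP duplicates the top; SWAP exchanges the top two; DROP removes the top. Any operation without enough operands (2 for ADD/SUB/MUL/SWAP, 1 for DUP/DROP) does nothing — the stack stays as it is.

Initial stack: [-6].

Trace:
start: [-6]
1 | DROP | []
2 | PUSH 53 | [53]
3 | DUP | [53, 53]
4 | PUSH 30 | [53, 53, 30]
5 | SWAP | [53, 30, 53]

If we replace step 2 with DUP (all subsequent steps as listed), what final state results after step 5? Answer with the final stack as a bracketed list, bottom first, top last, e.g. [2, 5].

[30]

(re-executing from step 2 with the substitution; state before step 2: [])
2 | DUP | []
3 | DUP | []
4 | PUSH 30 | [30]
5 | SWAP | [30]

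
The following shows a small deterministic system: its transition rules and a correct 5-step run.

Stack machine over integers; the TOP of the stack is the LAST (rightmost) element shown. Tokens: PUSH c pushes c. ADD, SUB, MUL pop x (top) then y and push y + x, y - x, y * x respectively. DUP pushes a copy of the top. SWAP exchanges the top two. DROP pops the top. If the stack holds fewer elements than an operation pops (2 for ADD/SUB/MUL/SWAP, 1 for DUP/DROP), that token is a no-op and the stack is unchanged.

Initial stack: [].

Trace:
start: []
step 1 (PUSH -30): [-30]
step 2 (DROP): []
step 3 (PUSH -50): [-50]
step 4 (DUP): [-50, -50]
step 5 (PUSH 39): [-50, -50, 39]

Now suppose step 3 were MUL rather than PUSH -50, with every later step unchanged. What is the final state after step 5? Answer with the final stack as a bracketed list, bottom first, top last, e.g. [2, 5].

(re-executing from step 3 with the substitution; state before step 3: [])
step 3 (MUL): []
step 4 (DUP): []
step 5 (PUSH 39): [39]

[39]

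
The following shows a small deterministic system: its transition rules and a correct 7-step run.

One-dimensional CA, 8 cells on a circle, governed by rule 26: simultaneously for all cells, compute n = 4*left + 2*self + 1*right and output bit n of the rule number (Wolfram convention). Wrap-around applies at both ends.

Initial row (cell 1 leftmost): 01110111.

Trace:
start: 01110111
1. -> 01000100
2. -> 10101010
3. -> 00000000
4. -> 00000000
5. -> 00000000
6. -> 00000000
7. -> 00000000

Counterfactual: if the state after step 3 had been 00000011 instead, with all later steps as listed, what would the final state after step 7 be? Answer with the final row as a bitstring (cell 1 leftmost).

state after step 3 := 00000011
4. -> 10000110
5. -> 01001100
6. -> 10111010
7. -> 00100000

00100000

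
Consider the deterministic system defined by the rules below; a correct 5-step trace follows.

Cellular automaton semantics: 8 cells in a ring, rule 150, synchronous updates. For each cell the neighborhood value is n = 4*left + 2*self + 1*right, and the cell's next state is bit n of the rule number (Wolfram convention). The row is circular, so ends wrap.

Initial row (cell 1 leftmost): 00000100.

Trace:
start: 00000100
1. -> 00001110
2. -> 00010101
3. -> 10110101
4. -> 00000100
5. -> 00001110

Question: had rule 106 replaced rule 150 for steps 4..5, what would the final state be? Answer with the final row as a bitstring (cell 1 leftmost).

(re-executing steps 4..5 under rule 106; state before step 4: 10110101)
4. -> 11111011
5. -> 00001110

00001110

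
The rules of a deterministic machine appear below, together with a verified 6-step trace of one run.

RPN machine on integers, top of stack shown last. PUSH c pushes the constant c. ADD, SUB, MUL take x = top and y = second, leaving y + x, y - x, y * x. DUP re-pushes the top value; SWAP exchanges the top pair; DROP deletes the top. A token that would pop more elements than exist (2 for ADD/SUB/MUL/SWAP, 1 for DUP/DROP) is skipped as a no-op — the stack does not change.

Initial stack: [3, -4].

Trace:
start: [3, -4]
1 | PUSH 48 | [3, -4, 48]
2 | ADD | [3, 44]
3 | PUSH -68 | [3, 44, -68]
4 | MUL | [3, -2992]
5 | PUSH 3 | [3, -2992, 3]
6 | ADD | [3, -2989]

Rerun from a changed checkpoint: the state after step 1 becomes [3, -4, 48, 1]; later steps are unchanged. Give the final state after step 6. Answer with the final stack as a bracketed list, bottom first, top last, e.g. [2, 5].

[3, -4, -3329]

state after step 1 := [3, -4, 48, 1]
2 | ADD | [3, -4, 49]
3 | PUSH -68 | [3, -4, 49, -68]
4 | MUL | [3, -4, -3332]
5 | PUSH 3 | [3, -4, -3332, 3]
6 | ADD | [3, -4, -3329]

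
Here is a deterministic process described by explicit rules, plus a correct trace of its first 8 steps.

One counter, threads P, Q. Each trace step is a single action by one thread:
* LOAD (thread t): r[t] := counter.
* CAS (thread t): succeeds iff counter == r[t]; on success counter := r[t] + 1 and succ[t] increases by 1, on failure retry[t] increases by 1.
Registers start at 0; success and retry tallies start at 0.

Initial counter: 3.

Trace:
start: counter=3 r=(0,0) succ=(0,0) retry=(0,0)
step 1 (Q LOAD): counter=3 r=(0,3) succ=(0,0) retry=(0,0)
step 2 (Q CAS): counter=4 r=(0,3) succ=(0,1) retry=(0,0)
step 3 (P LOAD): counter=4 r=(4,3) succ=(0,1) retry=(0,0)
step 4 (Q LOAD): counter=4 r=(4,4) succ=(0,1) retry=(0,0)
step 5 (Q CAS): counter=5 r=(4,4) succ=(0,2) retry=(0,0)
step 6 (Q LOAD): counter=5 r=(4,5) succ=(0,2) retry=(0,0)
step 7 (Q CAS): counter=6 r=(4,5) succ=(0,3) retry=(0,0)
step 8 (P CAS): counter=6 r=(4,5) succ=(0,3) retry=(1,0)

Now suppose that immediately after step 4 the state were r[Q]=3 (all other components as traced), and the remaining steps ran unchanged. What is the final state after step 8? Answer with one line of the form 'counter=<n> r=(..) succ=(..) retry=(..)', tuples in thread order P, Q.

counter=5 r=(4,4) succ=(0,2) retry=(1,1)

state after step 4 := counter=4 r=(4,3) succ=(0,1) retry=(0,0)
step 5 (Q CAS): counter=4 r=(4,3) succ=(0,1) retry=(0,1)
step 6 (Q LOAD): counter=4 r=(4,4) succ=(0,1) retry=(0,1)
step 7 (Q CAS): counter=5 r=(4,4) succ=(0,2) retry=(0,1)
step 8 (P CAS): counter=5 r=(4,4) succ=(0,2) retry=(1,1)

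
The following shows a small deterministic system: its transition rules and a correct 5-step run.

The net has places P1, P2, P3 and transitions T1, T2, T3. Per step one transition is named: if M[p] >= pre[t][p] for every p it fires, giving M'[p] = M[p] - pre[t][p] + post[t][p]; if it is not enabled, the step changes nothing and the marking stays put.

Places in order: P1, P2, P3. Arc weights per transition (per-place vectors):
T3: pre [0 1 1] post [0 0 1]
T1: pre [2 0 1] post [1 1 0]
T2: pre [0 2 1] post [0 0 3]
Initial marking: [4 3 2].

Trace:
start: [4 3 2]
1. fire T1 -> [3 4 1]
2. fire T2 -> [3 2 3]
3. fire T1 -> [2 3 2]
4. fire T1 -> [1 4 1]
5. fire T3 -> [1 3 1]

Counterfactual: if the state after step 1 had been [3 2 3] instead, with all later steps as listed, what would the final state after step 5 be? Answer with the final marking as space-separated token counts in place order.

state after step 1 := [3 2 3]
2. fire T2 -> [3 0 5]
3. fire T1 -> [2 1 4]
4. fire T1 -> [1 2 3]
5. fire T3 -> [1 1 3]

1 1 3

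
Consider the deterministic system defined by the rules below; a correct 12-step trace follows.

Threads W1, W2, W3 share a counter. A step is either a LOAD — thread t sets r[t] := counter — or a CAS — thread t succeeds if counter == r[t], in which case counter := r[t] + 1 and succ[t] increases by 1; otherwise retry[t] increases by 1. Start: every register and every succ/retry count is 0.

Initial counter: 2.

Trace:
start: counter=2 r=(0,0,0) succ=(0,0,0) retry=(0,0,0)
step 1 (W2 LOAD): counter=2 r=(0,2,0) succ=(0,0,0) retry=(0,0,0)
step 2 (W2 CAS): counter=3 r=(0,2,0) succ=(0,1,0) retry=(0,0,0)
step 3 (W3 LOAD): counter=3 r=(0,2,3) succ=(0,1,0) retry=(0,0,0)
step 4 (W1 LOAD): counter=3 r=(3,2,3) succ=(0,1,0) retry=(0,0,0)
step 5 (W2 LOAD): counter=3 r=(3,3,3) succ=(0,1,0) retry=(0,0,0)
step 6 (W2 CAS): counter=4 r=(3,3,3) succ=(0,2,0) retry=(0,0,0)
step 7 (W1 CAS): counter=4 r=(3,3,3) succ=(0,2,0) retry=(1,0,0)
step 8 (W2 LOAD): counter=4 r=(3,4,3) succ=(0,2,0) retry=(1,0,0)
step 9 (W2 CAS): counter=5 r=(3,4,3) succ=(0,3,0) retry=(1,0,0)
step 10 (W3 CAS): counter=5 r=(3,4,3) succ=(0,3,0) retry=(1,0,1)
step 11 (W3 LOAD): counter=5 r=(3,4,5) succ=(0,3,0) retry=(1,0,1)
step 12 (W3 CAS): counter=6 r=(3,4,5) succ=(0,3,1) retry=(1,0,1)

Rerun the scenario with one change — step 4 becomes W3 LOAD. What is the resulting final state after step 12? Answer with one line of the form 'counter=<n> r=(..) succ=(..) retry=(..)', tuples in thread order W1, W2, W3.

counter=6 r=(0,4,5) succ=(0,3,1) retry=(1,0,1)

(re-executing from step 4 with the substitution; state before step 4: counter=3 r=(0,2,3) succ=(0,1,0) retry=(0,0,0))
step 4 (W3 LOAD): counter=3 r=(0,2,3) succ=(0,1,0) retry=(0,0,0)
step 5 (W2 LOAD): counter=3 r=(0,3,3) succ=(0,1,0) retry=(0,0,0)
step 6 (W2 CAS): counter=4 r=(0,3,3) succ=(0,2,0) retry=(0,0,0)
step 7 (W1 CAS): counter=4 r=(0,3,3) succ=(0,2,0) retry=(1,0,0)
step 8 (W2 LOAD): counter=4 r=(0,4,3) succ=(0,2,0) retry=(1,0,0)
step 9 (W2 CAS): counter=5 r=(0,4,3) succ=(0,3,0) retry=(1,0,0)
step 10 (W3 CAS): counter=5 r=(0,4,3) succ=(0,3,0) retry=(1,0,1)
step 11 (W3 LOAD): counter=5 r=(0,4,5) succ=(0,3,0) retry=(1,0,1)
step 12 (W3 CAS): counter=6 r=(0,4,5) succ=(0,3,1) retry=(1,0,1)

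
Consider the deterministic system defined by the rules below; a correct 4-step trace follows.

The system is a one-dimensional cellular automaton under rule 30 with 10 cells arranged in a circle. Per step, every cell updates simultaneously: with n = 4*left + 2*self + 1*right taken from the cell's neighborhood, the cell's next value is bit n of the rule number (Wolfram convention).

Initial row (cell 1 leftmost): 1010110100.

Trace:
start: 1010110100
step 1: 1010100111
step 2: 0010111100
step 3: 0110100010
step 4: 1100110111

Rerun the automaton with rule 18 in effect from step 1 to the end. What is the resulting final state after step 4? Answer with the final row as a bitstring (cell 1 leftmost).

(re-executing steps 1..4 under rule 18; state before step 1: 1010110100)
step 1: 0000000011
step 2: 1000000100
step 3: 0100001011
step 4: 0010010000

0010010000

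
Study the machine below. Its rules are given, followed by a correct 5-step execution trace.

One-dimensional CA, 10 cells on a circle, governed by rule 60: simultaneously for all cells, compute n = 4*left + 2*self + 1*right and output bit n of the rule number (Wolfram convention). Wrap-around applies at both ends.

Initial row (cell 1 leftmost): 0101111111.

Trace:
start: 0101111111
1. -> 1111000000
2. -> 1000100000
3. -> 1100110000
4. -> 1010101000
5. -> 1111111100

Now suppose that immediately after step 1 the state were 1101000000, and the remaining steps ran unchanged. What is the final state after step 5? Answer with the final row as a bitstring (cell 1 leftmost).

1101110100

state after step 1 := 1101000000
2. -> 1011100000
3. -> 1110010000
4. -> 1001011000
5. -> 1101110100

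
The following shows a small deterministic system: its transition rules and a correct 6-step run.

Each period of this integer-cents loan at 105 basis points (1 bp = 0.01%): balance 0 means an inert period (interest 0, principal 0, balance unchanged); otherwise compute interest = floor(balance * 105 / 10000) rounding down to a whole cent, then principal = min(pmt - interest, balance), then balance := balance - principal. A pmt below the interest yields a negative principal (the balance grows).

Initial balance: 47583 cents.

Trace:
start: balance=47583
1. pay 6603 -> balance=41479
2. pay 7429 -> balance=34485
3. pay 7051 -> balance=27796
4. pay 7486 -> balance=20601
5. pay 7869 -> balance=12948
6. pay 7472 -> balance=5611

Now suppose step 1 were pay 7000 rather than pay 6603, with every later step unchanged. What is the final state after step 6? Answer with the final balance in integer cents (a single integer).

(re-executing from step 1 with the substitution; state before step 1: balance=47583)
1. pay 7000 -> balance=41082
2. pay 7429 -> balance=34084
3. pay 7051 -> balance=27390
4. pay 7486 -> balance=20191
5. pay 7869 -> balance=12534
6. pay 7472 -> balance=5193

5193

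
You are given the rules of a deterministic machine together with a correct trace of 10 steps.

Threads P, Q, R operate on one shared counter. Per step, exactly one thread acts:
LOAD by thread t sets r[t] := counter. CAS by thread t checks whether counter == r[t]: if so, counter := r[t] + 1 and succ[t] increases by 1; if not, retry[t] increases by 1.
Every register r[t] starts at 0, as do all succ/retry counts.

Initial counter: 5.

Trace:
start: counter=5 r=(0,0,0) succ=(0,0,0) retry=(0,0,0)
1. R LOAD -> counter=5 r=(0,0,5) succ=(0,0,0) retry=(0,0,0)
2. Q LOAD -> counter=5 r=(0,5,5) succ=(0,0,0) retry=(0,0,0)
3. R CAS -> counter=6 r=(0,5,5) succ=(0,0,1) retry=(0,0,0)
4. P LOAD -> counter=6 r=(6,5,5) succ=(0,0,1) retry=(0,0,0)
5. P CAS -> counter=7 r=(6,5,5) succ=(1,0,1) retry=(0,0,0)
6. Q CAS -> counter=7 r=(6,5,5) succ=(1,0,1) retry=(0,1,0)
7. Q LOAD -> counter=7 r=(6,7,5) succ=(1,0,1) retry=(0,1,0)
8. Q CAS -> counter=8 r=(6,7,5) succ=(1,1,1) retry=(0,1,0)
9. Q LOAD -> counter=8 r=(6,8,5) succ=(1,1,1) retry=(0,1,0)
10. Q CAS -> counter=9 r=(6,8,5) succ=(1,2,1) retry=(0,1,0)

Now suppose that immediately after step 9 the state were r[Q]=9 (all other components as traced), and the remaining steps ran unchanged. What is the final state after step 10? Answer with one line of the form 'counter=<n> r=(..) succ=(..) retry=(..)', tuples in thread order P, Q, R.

counter=8 r=(6,9,5) succ=(1,1,1) retry=(0,2,0)

state after step 9 := counter=8 r=(6,9,5) succ=(1,1,1) retry=(0,1,0)
10. Q CAS -> counter=8 r=(6,9,5) succ=(1,1,1) retry=(0,2,0)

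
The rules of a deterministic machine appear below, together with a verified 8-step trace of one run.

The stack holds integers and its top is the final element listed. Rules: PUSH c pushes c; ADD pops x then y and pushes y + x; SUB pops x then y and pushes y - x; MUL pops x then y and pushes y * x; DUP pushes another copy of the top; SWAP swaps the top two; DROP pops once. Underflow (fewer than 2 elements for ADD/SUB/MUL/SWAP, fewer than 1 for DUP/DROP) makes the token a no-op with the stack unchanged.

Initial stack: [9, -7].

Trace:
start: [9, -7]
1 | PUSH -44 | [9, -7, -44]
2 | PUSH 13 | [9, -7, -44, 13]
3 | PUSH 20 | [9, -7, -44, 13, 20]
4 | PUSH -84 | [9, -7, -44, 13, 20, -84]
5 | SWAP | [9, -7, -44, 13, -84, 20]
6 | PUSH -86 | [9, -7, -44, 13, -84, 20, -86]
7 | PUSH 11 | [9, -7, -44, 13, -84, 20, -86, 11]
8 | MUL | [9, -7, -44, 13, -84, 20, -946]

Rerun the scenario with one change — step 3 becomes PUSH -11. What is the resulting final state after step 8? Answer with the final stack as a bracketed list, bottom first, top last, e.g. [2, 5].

(re-executing from step 3 with the substitution; state before step 3: [9, -7, -44, 13])
3 | PUSH -11 | [9, -7, -44, 13, -11]
4 | PUSH -84 | [9, -7, -44, 13, -11, -84]
5 | SWAP | [9, -7, -44, 13, -84, -11]
6 | PUSH -86 | [9, -7, -44, 13, -84, -11, -86]
7 | PUSH 11 | [9, -7, -44, 13, -84, -11, -86, 11]
8 | MUL | [9, -7, -44, 13, -84, -11, -946]

[9, -7, -44, 13, -84, -11, -946]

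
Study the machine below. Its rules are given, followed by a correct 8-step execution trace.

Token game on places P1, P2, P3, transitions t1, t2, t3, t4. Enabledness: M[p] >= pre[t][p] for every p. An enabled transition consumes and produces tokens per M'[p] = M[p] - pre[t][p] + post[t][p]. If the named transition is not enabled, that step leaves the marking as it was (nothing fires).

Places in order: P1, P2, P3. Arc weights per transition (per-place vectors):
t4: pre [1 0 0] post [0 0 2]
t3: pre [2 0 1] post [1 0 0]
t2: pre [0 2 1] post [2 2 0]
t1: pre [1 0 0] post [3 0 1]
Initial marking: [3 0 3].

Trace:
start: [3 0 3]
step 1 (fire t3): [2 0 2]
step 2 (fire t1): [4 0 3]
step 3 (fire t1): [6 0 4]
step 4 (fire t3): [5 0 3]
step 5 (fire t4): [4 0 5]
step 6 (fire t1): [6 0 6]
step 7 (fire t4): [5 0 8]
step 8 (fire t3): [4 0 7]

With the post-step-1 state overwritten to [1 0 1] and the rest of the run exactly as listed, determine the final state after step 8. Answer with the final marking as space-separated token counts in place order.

state after step 1 := [1 0 1]
step 2 (fire t1): [3 0 2]
step 3 (fire t1): [5 0 3]
step 4 (fire t3): [4 0 2]
step 5 (fire t4): [3 0 4]
step 6 (fire t1): [5 0 5]
step 7 (fire t4): [4 0 7]
step 8 (fire t3): [3 0 6]

3 0 6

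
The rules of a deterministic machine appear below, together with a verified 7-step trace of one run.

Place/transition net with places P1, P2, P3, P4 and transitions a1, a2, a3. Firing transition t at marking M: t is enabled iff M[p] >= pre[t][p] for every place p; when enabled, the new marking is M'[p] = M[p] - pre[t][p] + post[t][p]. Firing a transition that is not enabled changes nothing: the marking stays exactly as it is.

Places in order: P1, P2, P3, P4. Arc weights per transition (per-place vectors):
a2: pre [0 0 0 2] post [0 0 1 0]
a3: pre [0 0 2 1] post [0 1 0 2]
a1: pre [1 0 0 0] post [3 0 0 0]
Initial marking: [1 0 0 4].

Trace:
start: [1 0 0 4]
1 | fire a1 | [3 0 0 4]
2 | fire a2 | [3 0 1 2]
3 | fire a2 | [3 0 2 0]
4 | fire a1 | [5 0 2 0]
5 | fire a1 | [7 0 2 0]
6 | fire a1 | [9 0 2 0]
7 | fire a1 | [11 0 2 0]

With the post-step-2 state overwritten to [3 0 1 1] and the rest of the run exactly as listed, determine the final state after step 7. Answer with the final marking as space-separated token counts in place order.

11 0 1 1

state after step 2 := [3 0 1 1]
3 | fire a2 | [3 0 1 1]
4 | fire a1 | [5 0 1 1]
5 | fire a1 | [7 0 1 1]
6 | fire a1 | [9 0 1 1]
7 | fire a1 | [11 0 1 1]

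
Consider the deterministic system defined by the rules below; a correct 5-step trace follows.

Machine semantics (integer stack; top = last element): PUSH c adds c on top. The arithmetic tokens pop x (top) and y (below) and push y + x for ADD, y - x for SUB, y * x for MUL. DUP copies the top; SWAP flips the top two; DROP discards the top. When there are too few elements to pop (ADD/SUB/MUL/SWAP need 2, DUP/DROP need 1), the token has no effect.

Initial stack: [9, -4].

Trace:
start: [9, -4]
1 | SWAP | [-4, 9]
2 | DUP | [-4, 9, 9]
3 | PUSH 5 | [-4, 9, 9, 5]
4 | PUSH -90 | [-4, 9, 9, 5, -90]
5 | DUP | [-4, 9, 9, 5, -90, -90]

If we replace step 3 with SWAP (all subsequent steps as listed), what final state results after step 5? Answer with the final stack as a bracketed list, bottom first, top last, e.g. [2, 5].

[-4, 9, 9, -90, -90]

(re-executing from step 3 with the substitution; state before step 3: [-4, 9, 9])
3 | SWAP | [-4, 9, 9]
4 | PUSH -90 | [-4, 9, 9, -90]
5 | DUP | [-4, 9, 9, -90, -90]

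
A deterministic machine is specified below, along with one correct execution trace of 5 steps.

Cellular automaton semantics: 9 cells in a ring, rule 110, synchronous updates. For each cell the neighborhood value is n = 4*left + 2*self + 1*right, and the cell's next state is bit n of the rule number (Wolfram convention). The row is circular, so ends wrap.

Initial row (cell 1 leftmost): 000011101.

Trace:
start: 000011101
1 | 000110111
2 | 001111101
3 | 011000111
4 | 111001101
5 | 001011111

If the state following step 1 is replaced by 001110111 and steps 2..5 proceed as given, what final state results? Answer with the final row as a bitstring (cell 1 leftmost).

000110100

state after step 1 := 001110111
2 | 011011101
3 | 111110111
4 | 000011100
5 | 000110100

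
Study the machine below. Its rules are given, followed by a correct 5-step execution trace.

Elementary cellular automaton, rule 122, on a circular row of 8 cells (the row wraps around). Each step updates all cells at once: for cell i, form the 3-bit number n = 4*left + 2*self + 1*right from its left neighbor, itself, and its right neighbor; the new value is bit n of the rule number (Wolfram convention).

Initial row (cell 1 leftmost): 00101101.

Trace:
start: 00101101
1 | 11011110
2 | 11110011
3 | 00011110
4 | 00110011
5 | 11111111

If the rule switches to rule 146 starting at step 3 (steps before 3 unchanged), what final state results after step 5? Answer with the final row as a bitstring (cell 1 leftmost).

00100001

(re-executing steps 3..5 under rule 146; state before step 3: 11110011)
3 | 11101101
4 | 11000000
5 | 00100001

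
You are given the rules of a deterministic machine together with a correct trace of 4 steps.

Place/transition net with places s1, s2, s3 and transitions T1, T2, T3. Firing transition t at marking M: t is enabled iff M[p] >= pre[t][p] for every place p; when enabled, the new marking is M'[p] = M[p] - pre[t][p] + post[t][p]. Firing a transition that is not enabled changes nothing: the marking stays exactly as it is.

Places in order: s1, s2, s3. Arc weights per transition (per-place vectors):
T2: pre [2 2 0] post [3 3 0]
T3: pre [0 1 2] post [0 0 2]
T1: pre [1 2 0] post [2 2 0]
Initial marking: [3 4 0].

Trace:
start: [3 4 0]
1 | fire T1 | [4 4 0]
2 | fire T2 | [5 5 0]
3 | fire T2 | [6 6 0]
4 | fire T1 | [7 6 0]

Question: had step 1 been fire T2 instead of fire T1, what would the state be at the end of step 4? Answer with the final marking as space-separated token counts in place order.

(re-executing from step 1 with the substitution; state before step 1: [3 4 0])
1 | fire T2 | [4 5 0]
2 | fire T2 | [5 6 0]
3 | fire T2 | [6 7 0]
4 | fire T1 | [7 7 0]

7 7 0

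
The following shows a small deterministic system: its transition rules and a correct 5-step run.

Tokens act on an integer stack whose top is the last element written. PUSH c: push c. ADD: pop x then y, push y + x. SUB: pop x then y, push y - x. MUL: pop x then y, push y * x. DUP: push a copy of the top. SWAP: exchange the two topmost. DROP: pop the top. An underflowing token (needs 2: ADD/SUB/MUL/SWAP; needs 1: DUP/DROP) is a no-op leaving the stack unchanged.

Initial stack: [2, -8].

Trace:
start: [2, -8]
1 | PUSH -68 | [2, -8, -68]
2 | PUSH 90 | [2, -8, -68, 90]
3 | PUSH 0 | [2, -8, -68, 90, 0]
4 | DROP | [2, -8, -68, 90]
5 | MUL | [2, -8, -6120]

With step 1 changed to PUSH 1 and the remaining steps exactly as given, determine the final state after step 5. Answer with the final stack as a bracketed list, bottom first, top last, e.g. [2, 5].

[2, -8, 90]

(re-executing from step 1 with the substitution; state before step 1: [2, -8])
1 | PUSH 1 | [2, -8, 1]
2 | PUSH 90 | [2, -8, 1, 90]
3 | PUSH 0 | [2, -8, 1, 90, 0]
4 | DROP | [2, -8, 1, 90]
5 | MUL | [2, -8, 90]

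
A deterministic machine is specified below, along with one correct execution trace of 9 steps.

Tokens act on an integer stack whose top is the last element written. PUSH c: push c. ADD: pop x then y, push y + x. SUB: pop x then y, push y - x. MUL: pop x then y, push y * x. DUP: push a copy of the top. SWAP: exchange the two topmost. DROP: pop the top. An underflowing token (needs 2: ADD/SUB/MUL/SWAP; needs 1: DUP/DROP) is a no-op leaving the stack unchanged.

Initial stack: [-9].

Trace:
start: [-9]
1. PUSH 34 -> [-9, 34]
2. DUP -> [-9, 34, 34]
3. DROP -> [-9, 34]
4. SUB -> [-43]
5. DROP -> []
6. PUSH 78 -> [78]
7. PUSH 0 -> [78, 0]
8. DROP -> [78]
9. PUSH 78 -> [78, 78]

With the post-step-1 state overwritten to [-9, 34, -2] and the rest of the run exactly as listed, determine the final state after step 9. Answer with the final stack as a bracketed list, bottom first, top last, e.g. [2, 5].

[-9, 78, 78]

state after step 1 := [-9, 34, -2]
2. DUP -> [-9, 34, -2, -2]
3. DROP -> [-9, 34, -2]
4. SUB -> [-9, 36]
5. DROP -> [-9]
6. PUSH 78 -> [-9, 78]
7. PUSH 0 -> [-9, 78, 0]
8. DROP -> [-9, 78]
9. PUSH 78 -> [-9, 78, 78]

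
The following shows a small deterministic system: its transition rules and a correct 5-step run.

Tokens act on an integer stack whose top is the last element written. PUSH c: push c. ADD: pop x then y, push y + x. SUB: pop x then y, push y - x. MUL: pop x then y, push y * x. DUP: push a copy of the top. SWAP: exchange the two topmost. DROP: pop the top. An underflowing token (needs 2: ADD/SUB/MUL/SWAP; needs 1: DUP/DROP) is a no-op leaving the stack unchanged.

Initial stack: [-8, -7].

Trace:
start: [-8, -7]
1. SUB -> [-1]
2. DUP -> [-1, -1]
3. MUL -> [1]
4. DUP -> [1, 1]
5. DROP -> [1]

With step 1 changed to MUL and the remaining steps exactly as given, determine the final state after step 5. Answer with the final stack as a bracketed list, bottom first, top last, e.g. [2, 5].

[3136]

(re-executing from step 1 with the substitution; state before step 1: [-8, -7])
1. MUL -> [56]
2. DUP -> [56, 56]
3. MUL -> [3136]
4. DUP -> [3136, 3136]
5. DROP -> [3136]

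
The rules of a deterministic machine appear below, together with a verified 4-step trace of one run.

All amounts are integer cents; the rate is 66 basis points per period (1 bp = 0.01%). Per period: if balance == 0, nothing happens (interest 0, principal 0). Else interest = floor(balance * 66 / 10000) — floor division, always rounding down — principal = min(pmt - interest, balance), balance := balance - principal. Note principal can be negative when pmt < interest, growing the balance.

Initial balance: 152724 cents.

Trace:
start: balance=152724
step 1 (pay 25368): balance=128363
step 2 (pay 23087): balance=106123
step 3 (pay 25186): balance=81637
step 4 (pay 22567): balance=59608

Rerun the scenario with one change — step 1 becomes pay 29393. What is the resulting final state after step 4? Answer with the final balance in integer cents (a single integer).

55502

(re-executing from step 1 with the substitution; state before step 1: balance=152724)
step 1 (pay 29393): balance=124338
step 2 (pay 23087): balance=102071
step 3 (pay 25186): balance=77558
step 4 (pay 22567): balance=55502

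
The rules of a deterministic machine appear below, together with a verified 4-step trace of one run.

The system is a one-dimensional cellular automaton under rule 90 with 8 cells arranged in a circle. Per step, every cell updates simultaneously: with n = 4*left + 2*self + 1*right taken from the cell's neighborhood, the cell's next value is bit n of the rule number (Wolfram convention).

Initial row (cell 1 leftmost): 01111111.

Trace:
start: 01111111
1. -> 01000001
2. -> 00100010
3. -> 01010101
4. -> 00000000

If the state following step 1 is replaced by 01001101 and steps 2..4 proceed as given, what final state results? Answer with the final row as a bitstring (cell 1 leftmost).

state after step 1 := 01001101
2. -> 00111100
3. -> 01100110
4. -> 11111111

11111111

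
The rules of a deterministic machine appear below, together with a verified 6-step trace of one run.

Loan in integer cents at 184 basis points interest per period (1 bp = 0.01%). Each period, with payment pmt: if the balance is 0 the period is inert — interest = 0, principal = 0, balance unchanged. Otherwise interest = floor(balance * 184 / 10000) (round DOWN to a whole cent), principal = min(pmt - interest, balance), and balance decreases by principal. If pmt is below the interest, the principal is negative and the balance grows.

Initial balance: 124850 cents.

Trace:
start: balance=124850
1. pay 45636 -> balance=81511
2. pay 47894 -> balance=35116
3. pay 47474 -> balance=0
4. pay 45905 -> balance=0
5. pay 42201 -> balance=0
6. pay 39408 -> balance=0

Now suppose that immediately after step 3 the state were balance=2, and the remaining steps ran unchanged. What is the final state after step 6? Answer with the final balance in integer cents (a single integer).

state after step 3 := balance=2
4. pay 45905 -> balance=0
5. pay 42201 -> balance=0
6. pay 39408 -> balance=0

0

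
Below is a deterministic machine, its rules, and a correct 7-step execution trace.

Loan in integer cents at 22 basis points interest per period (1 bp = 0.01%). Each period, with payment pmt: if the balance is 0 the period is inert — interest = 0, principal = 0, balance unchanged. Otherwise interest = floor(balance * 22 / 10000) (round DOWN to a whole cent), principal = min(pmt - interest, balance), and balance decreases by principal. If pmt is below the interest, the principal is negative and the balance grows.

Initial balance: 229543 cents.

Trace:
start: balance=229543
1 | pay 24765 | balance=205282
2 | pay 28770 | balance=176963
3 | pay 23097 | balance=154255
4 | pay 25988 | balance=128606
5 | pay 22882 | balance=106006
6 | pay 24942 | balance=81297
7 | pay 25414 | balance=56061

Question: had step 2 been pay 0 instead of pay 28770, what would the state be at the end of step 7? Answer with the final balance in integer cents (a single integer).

85148

(re-executing from step 2 with the substitution; state before step 2: balance=205282)
2 | pay 0 | balance=205733
3 | pay 23097 | balance=183088
4 | pay 25988 | balance=157502
5 | pay 22882 | balance=134966
6 | pay 24942 | balance=110320
7 | pay 25414 | balance=85148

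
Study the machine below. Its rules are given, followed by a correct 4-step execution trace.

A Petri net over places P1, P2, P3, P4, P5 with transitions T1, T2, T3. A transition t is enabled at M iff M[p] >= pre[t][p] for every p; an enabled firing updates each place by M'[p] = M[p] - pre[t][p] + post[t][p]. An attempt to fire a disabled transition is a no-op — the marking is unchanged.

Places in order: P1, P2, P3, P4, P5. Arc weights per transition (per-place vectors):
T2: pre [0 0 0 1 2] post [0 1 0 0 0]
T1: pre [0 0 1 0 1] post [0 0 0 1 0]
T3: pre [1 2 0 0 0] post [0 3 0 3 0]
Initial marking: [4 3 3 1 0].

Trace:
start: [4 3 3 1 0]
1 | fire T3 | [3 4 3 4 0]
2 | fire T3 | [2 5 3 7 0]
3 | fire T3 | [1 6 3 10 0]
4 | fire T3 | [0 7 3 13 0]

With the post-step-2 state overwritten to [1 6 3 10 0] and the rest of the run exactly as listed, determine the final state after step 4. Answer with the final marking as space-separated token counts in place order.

0 7 3 13 0

state after step 2 := [1 6 3 10 0]
3 | fire T3 | [0 7 3 13 0]
4 | fire T3 | [0 7 3 13 0]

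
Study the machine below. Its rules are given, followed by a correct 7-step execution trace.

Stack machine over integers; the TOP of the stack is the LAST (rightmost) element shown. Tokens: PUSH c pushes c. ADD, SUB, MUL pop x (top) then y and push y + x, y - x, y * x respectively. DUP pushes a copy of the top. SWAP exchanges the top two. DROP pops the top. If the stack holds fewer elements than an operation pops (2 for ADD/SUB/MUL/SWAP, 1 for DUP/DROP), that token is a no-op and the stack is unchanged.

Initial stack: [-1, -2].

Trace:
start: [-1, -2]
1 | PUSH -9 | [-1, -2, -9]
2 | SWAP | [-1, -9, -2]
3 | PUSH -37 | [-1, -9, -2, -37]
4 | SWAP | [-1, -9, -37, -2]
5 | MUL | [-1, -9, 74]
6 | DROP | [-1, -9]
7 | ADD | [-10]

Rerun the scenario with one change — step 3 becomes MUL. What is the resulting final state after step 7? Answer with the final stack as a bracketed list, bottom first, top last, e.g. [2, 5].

(re-executing from step 3 with the substitution; state before step 3: [-1, -9, -2])
3 | MUL | [-1, 18]
4 | SWAP | [18, -1]
5 | MUL | [-18]
6 | DROP | []
7 | ADD | []

[]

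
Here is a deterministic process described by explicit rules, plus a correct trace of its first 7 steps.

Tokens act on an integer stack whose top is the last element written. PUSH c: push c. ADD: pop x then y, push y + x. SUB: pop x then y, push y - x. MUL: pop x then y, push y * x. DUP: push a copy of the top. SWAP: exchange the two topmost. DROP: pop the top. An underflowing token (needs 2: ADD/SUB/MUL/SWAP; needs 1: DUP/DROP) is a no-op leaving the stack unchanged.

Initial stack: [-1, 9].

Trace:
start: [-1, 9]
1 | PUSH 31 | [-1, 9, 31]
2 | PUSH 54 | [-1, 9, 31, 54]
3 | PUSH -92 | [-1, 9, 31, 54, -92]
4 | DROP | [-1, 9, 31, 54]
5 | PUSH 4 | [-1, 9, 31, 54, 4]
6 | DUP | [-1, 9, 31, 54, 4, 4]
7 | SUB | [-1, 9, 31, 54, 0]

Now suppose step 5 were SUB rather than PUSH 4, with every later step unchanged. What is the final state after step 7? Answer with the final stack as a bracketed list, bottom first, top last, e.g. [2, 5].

[-1, 9, 0]

(re-executing from step 5 with the substitution; state before step 5: [-1, 9, 31, 54])
5 | SUB | [-1, 9, -23]
6 | DUP | [-1, 9, -23, -23]
7 | SUB | [-1, 9, 0]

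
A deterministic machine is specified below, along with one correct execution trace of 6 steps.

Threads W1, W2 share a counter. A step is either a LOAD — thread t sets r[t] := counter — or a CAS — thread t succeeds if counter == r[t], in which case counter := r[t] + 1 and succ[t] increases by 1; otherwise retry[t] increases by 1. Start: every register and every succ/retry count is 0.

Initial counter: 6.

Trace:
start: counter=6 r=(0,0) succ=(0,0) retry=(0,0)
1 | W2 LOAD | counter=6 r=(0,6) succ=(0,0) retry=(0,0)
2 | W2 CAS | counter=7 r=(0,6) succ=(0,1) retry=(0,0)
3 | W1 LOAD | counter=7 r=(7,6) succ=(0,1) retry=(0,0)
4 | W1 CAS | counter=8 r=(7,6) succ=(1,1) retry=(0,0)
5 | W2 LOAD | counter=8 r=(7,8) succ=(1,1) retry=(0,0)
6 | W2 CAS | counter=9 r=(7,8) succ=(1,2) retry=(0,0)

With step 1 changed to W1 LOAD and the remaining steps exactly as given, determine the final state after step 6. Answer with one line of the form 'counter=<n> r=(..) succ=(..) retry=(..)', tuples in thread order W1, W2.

(re-executing from step 1 with the substitution; state before step 1: counter=6 r=(0,0) succ=(0,0) retry=(0,0))
1 | W1 LOAD | counter=6 r=(6,0) succ=(0,0) retry=(0,0)
2 | W2 CAS | counter=6 r=(6,0) succ=(0,0) retry=(0,1)
3 | W1 LOAD | counter=6 r=(6,0) succ=(0,0) retry=(0,1)
4 | W1 CAS | counter=7 r=(6,0) succ=(1,0) retry=(0,1)
5 | W2 LOAD | counter=7 r=(6,7) succ=(1,0) retry=(0,1)
6 | W2 CAS | counter=8 r=(6,7) succ=(1,1) retry=(0,1)

counter=8 r=(6,7) succ=(1,1) retry=(0,1)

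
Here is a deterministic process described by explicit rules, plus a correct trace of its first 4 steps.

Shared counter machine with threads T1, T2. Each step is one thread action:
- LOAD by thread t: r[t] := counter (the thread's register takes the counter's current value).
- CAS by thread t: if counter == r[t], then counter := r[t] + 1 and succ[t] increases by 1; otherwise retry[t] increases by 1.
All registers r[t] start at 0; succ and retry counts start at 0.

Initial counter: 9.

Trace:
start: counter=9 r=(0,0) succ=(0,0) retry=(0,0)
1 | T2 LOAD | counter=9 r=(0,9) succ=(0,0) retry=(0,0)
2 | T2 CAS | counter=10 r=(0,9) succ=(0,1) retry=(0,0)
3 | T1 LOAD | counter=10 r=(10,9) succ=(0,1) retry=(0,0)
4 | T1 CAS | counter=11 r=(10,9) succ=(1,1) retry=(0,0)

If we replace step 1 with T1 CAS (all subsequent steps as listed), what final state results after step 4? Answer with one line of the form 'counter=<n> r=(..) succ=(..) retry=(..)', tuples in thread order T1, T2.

(re-executing from step 1 with the substitution; state before step 1: counter=9 r=(0,0) succ=(0,0) retry=(0,0))
1 | T1 CAS | counter=9 r=(0,0) succ=(0,0) retry=(1,0)
2 | T2 CAS | counter=9 r=(0,0) succ=(0,0) retry=(1,1)
3 | T1 LOAD | counter=9 r=(9,0) succ=(0,0) retry=(1,1)
4 | T1 CAS | counter=10 r=(9,0) succ=(1,0) retry=(1,1)

counter=10 r=(9,0) succ=(1,0) retry=(1,1)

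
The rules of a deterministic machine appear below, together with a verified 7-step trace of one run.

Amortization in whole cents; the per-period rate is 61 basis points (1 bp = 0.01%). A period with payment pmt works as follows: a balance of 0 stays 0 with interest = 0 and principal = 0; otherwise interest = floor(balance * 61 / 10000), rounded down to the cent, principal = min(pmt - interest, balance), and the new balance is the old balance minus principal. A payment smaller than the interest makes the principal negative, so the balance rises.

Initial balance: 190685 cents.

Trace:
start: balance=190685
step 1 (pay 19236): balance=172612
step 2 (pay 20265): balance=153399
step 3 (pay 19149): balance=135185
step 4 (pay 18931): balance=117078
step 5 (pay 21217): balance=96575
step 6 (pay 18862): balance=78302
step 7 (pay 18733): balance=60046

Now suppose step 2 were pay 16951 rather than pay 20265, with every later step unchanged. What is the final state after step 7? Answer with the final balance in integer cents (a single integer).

63461

(re-executing from step 2 with the substitution; state before step 2: balance=172612)
step 2 (pay 16951): balance=156713
step 3 (pay 19149): balance=138519
step 4 (pay 18931): balance=120432
step 5 (pay 21217): balance=99949
step 6 (pay 18862): balance=81696
step 7 (pay 18733): balance=63461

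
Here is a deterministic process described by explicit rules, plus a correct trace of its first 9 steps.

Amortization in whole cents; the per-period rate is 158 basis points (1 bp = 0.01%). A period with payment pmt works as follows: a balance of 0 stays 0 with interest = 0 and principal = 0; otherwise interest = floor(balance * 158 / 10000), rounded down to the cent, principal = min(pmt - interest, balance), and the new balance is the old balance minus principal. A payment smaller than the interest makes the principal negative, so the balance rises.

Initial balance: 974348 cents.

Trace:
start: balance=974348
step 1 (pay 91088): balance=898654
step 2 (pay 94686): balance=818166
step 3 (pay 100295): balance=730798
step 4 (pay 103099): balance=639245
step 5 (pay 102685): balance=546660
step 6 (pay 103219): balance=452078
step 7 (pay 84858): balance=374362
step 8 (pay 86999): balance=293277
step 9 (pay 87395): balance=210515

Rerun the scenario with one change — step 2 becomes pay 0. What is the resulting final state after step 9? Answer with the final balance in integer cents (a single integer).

(re-executing from step 2 with the substitution; state before step 2: balance=898654)
step 2 (pay 0): balance=912852
step 3 (pay 100295): balance=826980
step 4 (pay 103099): balance=736947
step 5 (pay 102685): balance=645905
step 6 (pay 103219): balance=552891
step 7 (pay 84858): balance=476768
step 8 (pay 86999): balance=397301
step 9 (pay 87395): balance=316183

316183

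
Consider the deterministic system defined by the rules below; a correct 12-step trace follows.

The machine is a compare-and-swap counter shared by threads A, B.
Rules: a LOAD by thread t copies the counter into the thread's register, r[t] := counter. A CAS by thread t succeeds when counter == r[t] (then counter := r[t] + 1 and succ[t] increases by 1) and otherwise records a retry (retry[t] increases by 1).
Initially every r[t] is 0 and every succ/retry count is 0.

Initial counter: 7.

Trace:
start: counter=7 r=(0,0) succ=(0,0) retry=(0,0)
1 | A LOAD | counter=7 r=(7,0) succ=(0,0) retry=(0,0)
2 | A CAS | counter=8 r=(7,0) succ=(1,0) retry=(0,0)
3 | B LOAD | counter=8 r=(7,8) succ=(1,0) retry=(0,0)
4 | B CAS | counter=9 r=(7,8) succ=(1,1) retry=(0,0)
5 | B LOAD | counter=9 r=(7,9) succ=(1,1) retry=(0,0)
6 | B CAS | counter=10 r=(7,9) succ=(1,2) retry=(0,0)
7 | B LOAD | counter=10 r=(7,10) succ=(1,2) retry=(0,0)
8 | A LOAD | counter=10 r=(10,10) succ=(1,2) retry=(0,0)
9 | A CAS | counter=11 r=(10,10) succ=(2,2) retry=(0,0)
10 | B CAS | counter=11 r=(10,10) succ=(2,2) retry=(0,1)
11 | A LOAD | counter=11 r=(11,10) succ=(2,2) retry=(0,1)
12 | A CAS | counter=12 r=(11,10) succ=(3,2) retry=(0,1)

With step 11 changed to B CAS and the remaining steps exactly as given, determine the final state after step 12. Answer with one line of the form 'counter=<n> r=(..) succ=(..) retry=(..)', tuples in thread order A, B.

(re-executing from step 11 with the substitution; state before step 11: counter=11 r=(10,10) succ=(2,2) retry=(0,1))
11 | B CAS | counter=11 r=(10,10) succ=(2,2) retry=(0,2)
12 | A CAS | counter=11 r=(10,10) succ=(2,2) retry=(1,2)

counter=11 r=(10,10) succ=(2,2) retry=(1,2)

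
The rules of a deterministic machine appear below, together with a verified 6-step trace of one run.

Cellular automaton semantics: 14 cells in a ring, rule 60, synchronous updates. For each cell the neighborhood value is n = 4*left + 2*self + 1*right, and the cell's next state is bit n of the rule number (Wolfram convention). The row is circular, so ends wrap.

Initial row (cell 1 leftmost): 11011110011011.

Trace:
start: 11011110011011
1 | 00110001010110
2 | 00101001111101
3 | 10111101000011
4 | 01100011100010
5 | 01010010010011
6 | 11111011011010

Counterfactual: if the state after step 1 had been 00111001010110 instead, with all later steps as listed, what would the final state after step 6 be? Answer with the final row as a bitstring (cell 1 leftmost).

state after step 1 := 00111001010110
2 | 00100101111101
3 | 10110111000011
4 | 01101100100010
5 | 01011010110011
6 | 11110111101010

11110111101010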